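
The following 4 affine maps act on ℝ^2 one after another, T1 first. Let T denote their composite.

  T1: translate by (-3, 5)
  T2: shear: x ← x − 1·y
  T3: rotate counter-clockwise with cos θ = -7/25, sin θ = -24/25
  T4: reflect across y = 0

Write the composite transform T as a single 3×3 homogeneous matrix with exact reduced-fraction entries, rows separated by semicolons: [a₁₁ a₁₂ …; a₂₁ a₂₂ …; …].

T = [-7/25 31/25 176/25; 24/25 -17/25 -157/25; 0 0 1]

T1 = [1 0 -3; 0 1 5; 0 0 1]
T2·T1 = [1 -1 -8; 0 1 5; 0 0 1]
T3·…·T1 = [-7/25 31/25 176/25; -24/25 17/25 157/25; 0 0 1]
T4·…·T1 = [-7/25 31/25 176/25; 24/25 -17/25 -157/25; 0 0 1]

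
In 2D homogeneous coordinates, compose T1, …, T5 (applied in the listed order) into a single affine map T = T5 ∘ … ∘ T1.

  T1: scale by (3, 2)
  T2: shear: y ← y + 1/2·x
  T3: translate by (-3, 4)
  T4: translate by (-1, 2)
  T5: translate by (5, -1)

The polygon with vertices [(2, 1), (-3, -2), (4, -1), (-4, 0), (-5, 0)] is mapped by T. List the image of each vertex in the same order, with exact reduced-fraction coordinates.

T1 scale by (3, 2): (2, 1) → (6, 2); (-3, -2) → (-9, -4); (4, -1) → (12, -2); (-4, 0) → (-12, 0); (-5, 0) → (-15, 0)
T2 shear: y ← y + 1/2·x: (6, 2) → (6, 5); (-9, -4) → (-9, -17/2); (12, -2) → (12, 4); (-12, 0) → (-12, -6); (-15, 0) → (-15, -15/2)
T3 translate by (-3, 4): (6, 5) → (3, 9); (-9, -17/2) → (-12, -9/2); (12, 4) → (9, 8); (-12, -6) → (-15, -2); (-15, -15/2) → (-18, -7/2)
T4 translate by (-1, 2): (3, 9) → (2, 11); (-12, -9/2) → (-13, -5/2); (9, 8) → (8, 10); (-15, -2) → (-16, 0); (-18, -7/2) → (-19, -3/2)
T5 translate by (5, -1): (2, 11) → (7, 10); (-13, -5/2) → (-8, -7/2); (8, 10) → (13, 9); (-16, 0) → (-11, -1); (-19, -3/2) → (-14, -5/2)

image vertices: (7, 10), (-8, -7/2), (13, 9), (-11, -1), (-14, -5/2)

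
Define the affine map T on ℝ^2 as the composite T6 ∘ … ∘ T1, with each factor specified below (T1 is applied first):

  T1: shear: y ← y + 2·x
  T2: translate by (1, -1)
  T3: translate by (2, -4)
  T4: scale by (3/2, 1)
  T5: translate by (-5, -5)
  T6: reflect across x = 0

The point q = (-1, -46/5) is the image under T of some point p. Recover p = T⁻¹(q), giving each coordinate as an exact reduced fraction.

T1 = [1 0 0; 2 1 0; 0 0 1]
T2·T1 = [1 0 1; 2 1 -1; 0 0 1]
T3·…·T1 = [1 0 3; 2 1 -5; 0 0 1]
T4·…·T1 = [3/2 0 9/2; 2 1 -5; 0 0 1]
T5·…·T1 = [3/2 0 -1/2; 2 1 -10; 0 0 1]
T6·…·T1 = [-3/2 0 1/2; 2 1 -10; 0 0 1]
det M = -3/2; M⁻¹ = [-2/3 0 1/3; 4/3 1 28/3; 0 0 1]
M⁻¹ · (-1, -46/5)ᵀ = (1, -6/5)ᵀ

p = (1, -6/5)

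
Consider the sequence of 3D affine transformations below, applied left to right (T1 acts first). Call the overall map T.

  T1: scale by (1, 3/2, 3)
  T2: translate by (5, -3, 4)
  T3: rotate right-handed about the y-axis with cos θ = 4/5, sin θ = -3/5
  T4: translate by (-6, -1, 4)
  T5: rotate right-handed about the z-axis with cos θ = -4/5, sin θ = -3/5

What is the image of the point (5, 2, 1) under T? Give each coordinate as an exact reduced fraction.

T1 scale by (1, 3/2, 3): (5, 2, 1) → (5, 3, 3)
T2 translate by (5, -3, 4): (5, 3, 3) → (10, 0, 7)
T3 rotate right-handed about the y-axis with cos θ = 4/5, sin θ = -3/5: (10, 0, 7) → (19/5, 0, 58/5)
T4 translate by (-6, -1, 4): (19/5, 0, 58/5) → (-11/5, -1, 78/5)
T5 rotate right-handed about the z-axis with cos θ = -4/5, sin θ = -3/5: (-11/5, -1, 78/5) → (29/25, 53/25, 78/5)

T(p) = (29/25, 53/25, 78/5)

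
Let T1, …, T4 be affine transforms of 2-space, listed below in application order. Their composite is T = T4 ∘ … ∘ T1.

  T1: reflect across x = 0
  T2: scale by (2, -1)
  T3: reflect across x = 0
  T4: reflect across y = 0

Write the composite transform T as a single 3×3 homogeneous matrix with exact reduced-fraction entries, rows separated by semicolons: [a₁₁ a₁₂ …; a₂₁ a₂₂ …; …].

T1 = [-1 0 0; 0 1 0; 0 0 1]
T2·T1 = [-2 0 0; 0 -1 0; 0 0 1]
T3·…·T1 = [2 0 0; 0 -1 0; 0 0 1]
T4·…·T1 = [2 0 0; 0 1 0; 0 0 1]

T = [2 0 0; 0 1 0; 0 0 1]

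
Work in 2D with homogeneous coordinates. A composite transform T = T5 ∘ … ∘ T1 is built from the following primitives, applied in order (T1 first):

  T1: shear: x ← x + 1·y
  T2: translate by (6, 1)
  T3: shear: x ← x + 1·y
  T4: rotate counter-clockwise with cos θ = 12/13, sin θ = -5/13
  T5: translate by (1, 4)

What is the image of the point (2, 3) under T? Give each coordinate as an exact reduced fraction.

T(p) = (213/13, 25/13)

T1 shear: x ← x + 1·y: (2, 3) → (5, 3)
T2 translate by (6, 1): (5, 3) → (11, 4)
T3 shear: x ← x + 1·y: (11, 4) → (15, 4)
T4 rotate counter-clockwise with cos θ = 12/13, sin θ = -5/13: (15, 4) → (200/13, -27/13)
T5 translate by (1, 4): (200/13, -27/13) → (213/13, 25/13)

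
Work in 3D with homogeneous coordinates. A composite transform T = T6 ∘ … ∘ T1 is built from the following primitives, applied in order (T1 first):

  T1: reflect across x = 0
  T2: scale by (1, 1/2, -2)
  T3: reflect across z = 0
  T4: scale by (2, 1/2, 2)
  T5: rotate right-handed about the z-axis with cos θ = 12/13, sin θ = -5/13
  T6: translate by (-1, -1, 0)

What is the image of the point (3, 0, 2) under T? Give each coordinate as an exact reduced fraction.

T1 reflect across x = 0: (3, 0, 2) → (-3, 0, 2)
T2 scale by (1, 1/2, -2): (-3, 0, 2) → (-3, 0, -4)
T3 reflect across z = 0: (-3, 0, -4) → (-3, 0, 4)
T4 scale by (2, 1/2, 2): (-3, 0, 4) → (-6, 0, 8)
T5 rotate right-handed about the z-axis with cos θ = 12/13, sin θ = -5/13: (-6, 0, 8) → (-72/13, 30/13, 8)
T6 translate by (-1, -1, 0): (-72/13, 30/13, 8) → (-85/13, 17/13, 8)

T(p) = (-85/13, 17/13, 8)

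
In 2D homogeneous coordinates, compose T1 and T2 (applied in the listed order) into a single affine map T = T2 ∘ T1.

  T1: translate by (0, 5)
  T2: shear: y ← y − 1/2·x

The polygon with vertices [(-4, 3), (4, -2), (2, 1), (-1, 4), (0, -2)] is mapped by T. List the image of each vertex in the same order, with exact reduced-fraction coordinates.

image vertices: (-4, 10), (4, 1), (2, 5), (-1, 19/2), (0, 3)

T1 translate by (0, 5): (-4, 3) → (-4, 8); (4, -2) → (4, 3); (2, 1) → (2, 6); (-1, 4) → (-1, 9); (0, -2) → (0, 3)
T2 shear: y ← y − 1/2·x: (-4, 8) → (-4, 10); (4, 3) → (4, 1); (2, 6) → (2, 5); (-1, 9) → (-1, 19/2); (0, 3) → (0, 3)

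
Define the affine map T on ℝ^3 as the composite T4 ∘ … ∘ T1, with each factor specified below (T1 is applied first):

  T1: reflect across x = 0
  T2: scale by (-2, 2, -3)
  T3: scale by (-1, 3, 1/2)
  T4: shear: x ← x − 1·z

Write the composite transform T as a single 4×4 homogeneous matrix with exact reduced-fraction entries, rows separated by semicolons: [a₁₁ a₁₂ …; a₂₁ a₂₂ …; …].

T1 = [-1 0 0 0; 0 1 0 0; 0 0 1 0; 0 0 0 1]
T2·T1 = [2 0 0 0; 0 2 0 0; 0 0 -3 0; 0 0 0 1]
T3·…·T1 = [-2 0 0 0; 0 6 0 0; 0 0 -3/2 0; 0 0 0 1]
T4·…·T1 = [-2 0 3/2 0; 0 6 0 0; 0 0 -3/2 0; 0 0 0 1]

T = [-2 0 3/2 0; 0 6 0 0; 0 0 -3/2 0; 0 0 0 1]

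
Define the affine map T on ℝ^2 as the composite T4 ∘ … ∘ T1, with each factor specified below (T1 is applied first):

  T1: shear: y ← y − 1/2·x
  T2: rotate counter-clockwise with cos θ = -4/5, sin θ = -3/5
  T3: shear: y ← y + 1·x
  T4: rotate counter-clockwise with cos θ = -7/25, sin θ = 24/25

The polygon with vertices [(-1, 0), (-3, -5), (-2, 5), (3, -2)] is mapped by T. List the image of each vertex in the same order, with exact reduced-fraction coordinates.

T1 shear: y ← y − 1/2·x: (-1, 0) → (-1, 1/2); (-3, -5) → (-3, -7/2); (-2, 5) → (-2, 6); (3, -2) → (3, -7/2)
T2 rotate counter-clockwise with cos θ = -4/5, sin θ = -3/5: (-1, 1/2) → (11/10, 1/5); (-3, -7/2) → (3/10, 23/5); (-2, 6) → (26/5, -18/5); (3, -7/2) → (-9/2, 1)
T3 shear: y ← y + 1·x: (11/10, 1/5) → (11/10, 13/10); (3/10, 23/5) → (3/10, 49/10); (26/5, -18/5) → (26/5, 8/5); (-9/2, 1) → (-9/2, -7/2)
T4 rotate counter-clockwise with cos θ = -7/25, sin θ = 24/25: (11/10, 13/10) → (-389/250, 173/250); (3/10, 49/10) → (-1197/250, -271/250); (26/5, 8/5) → (-374/125, 568/125); (-9/2, -7/2) → (231/50, -167/50)

image vertices: (-389/250, 173/250), (-1197/250, -271/250), (-374/125, 568/125), (231/50, -167/50)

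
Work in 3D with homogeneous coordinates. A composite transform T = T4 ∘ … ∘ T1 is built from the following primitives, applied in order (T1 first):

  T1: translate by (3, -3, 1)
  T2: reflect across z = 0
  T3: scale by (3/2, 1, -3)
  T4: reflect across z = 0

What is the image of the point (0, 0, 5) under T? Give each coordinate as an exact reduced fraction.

T1 translate by (3, -3, 1): (0, 0, 5) → (3, -3, 6)
T2 reflect across z = 0: (3, -3, 6) → (3, -3, -6)
T3 scale by (3/2, 1, -3): (3, -3, -6) → (9/2, -3, 18)
T4 reflect across z = 0: (9/2, -3, 18) → (9/2, -3, -18)

T(p) = (9/2, -3, -18)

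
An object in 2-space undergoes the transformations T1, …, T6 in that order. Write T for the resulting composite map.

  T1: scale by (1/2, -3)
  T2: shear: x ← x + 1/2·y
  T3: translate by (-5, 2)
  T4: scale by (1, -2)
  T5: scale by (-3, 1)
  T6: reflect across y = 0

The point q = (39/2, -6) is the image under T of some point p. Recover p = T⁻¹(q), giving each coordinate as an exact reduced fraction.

p = (2, 5/3)

T1 = [1/2 0 0; 0 -3 0; 0 0 1]
T2·T1 = [1/2 -3/2 0; 0 -3 0; 0 0 1]
T3·…·T1 = [1/2 -3/2 -5; 0 -3 2; 0 0 1]
T4·…·T1 = [1/2 -3/2 -5; 0 6 -4; 0 0 1]
T5·…·T1 = [-3/2 9/2 15; 0 6 -4; 0 0 1]
T6·…·T1 = [-3/2 9/2 15; 0 -6 4; 0 0 1]
det M = 9; M⁻¹ = [-2/3 -1/2 12; 0 -1/6 2/3; 0 0 1]
M⁻¹ · (39/2, -6)ᵀ = (2, 5/3)ᵀ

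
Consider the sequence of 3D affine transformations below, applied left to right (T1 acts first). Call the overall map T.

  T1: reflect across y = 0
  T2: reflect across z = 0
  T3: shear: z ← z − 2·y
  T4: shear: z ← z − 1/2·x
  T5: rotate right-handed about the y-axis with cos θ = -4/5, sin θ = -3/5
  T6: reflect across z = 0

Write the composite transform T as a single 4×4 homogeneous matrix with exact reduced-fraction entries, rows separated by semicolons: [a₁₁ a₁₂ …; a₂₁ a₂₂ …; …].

T1 = [1 0 0 0; 0 -1 0 0; 0 0 1 0; 0 0 0 1]
T2·T1 = [1 0 0 0; 0 -1 0 0; 0 0 -1 0; 0 0 0 1]
T3·…·T1 = [1 0 0 0; 0 -1 0 0; 0 2 -1 0; 0 0 0 1]
T4·…·T1 = [1 0 0 0; 0 -1 0 0; -1/2 2 -1 0; 0 0 0 1]
T5·…·T1 = [-1/2 -6/5 3/5 0; 0 -1 0 0; 1 -8/5 4/5 0; 0 0 0 1]
T6·…·T1 = [-1/2 -6/5 3/5 0; 0 -1 0 0; -1 8/5 -4/5 0; 0 0 0 1]

T = [-1/2 -6/5 3/5 0; 0 -1 0 0; -1 8/5 -4/5 0; 0 0 0 1]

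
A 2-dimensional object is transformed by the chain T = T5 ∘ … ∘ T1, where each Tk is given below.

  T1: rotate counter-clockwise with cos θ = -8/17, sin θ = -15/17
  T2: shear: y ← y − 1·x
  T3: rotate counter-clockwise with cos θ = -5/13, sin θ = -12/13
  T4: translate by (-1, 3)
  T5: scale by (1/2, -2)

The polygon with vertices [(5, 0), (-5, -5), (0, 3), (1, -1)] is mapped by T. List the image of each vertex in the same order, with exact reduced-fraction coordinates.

image vertices: (-441/442, -2636/221), (877/221, -666/221), (-49/17, -72/17), (43/221, -1718/221)

T1 rotate counter-clockwise with cos θ = -8/17, sin θ = -15/17: (5, 0) → (-40/17, -75/17); (-5, -5) → (-35/17, 115/17); (0, 3) → (45/17, -24/17); (1, -1) → (-23/17, -7/17)
T2 shear: y ← y − 1·x: (-40/17, -75/17) → (-40/17, -35/17); (-35/17, 115/17) → (-35/17, 150/17); (45/17, -24/17) → (45/17, -69/17); (-23/17, -7/17) → (-23/17, 16/17)
T3 rotate counter-clockwise with cos θ = -5/13, sin θ = -12/13: (-40/17, -35/17) → (-220/221, 655/221); (-35/17, 150/17) → (1975/221, -330/221); (45/17, -69/17) → (-81/17, -15/17); (-23/17, 16/17) → (307/221, 196/221)
T4 translate by (-1, 3): (-220/221, 655/221) → (-441/221, 1318/221); (1975/221, -330/221) → (1754/221, 333/221); (-81/17, -15/17) → (-98/17, 36/17); (307/221, 196/221) → (86/221, 859/221)
T5 scale by (1/2, -2): (-441/221, 1318/221) → (-441/442, -2636/221); (1754/221, 333/221) → (877/221, -666/221); (-98/17, 36/17) → (-49/17, -72/17); (86/221, 859/221) → (43/221, -1718/221)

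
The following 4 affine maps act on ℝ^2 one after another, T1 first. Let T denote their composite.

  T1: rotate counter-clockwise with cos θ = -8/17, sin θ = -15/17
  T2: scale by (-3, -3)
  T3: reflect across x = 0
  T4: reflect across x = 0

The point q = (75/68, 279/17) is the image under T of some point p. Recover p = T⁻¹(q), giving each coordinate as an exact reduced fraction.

T1 = [-8/17 15/17 0; -15/17 -8/17 0; 0 0 1]
T2·T1 = [24/17 -45/17 0; 45/17 24/17 0; 0 0 1]
T3·…·T1 = [-24/17 45/17 0; 45/17 24/17 0; 0 0 1]
T4·…·T1 = [24/17 -45/17 0; 45/17 24/17 0; 0 0 1]
det M = 9; M⁻¹ = [8/51 5/17 0; -5/17 8/51 0; 0 0 1]
M⁻¹ · (75/68, 279/17)ᵀ = (5, 9/4)ᵀ

p = (5, 9/4)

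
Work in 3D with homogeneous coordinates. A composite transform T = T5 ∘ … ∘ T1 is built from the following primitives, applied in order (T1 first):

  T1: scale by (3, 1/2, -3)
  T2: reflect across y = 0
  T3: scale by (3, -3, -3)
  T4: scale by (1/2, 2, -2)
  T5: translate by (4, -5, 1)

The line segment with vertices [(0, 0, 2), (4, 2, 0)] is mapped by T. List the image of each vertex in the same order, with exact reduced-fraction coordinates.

T1 scale by (3, 1/2, -3): (0, 0, 2) → (0, 0, -6); (4, 2, 0) → (12, 1, 0)
T2 reflect across y = 0: (0, 0, -6) → (0, 0, -6); (12, 1, 0) → (12, -1, 0)
T3 scale by (3, -3, -3): (0, 0, -6) → (0, 0, 18); (12, -1, 0) → (36, 3, 0)
T4 scale by (1/2, 2, -2): (0, 0, 18) → (0, 0, -36); (36, 3, 0) → (18, 6, 0)
T5 translate by (4, -5, 1): (0, 0, -36) → (4, -5, -35); (18, 6, 0) → (22, 1, 1)

image vertices: (4, -5, -35), (22, 1, 1)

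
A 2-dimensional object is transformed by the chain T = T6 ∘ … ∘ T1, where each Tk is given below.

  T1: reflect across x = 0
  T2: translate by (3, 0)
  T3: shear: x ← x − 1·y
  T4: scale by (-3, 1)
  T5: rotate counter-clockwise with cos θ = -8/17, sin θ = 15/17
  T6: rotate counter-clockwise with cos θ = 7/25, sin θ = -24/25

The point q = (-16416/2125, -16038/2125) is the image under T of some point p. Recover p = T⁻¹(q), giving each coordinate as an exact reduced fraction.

T1 = [-1 0 0; 0 1 0; 0 0 1]
T2·T1 = [-1 0 3; 0 1 0; 0 0 1]
T3·…·T1 = [-1 -1 3; 0 1 0; 0 0 1]
T4·…·T1 = [3 3 -9; 0 1 0; 0 0 1]
T5·…·T1 = [-24/17 -39/17 72/17; 45/17 37/17 -135/17; 0 0 1]
T6·…·T1 = [912/425 123/85 -2736/425; 891/425 239/85 -2673/425; 0 0 1]
det M = 3; M⁻¹ = [239/255 -41/85 3; -297/425 304/425 0; 0 0 1]
M⁻¹ · (-16416/2125, -16038/2125)ᵀ = (-3/5, 0)ᵀ

p = (-3/5, 0)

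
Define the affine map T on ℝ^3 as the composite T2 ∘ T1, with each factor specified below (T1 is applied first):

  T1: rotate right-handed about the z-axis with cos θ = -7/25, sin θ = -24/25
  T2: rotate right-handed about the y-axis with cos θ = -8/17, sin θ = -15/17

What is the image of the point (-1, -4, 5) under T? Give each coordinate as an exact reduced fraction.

T(p) = (-1163/425, 52/25, -467/85)

T1 rotate right-handed about the z-axis with cos θ = -7/25, sin θ = -24/25: (-1, -4, 5) → (-89/25, 52/25, 5)
T2 rotate right-handed about the y-axis with cos θ = -8/17, sin θ = -15/17: (-89/25, 52/25, 5) → (-1163/425, 52/25, -467/85)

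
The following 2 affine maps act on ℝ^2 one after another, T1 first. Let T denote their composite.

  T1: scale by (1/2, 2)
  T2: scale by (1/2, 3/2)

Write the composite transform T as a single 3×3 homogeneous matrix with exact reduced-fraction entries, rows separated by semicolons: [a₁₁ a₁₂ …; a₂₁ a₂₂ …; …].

T1 = [1/2 0 0; 0 2 0; 0 0 1]
T2·T1 = [1/4 0 0; 0 3 0; 0 0 1]

T = [1/4 0 0; 0 3 0; 0 0 1]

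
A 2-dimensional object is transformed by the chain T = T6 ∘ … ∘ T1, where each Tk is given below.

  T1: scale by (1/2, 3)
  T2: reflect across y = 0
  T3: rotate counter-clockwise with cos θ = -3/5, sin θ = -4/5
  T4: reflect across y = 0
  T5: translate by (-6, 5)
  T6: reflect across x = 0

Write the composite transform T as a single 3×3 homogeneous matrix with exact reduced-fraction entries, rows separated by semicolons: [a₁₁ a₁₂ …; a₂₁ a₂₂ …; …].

T1 = [1/2 0 0; 0 3 0; 0 0 1]
T2·T1 = [1/2 0 0; 0 -3 0; 0 0 1]
T3·…·T1 = [-3/10 -12/5 0; -2/5 9/5 0; 0 0 1]
T4·…·T1 = [-3/10 -12/5 0; 2/5 -9/5 0; 0 0 1]
T5·…·T1 = [-3/10 -12/5 -6; 2/5 -9/5 5; 0 0 1]
T6·…·T1 = [3/10 12/5 6; 2/5 -9/5 5; 0 0 1]

T = [3/10 12/5 6; 2/5 -9/5 5; 0 0 1]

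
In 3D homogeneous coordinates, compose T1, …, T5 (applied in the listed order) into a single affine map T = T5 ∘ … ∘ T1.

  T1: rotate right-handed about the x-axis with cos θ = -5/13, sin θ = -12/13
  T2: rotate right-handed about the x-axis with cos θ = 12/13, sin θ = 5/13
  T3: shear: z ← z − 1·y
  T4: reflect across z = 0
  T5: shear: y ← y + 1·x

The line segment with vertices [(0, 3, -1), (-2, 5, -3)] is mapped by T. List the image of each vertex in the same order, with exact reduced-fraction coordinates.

image vertices: (0, -1, 2), (-2, -5, 2)

T1 rotate right-handed about the x-axis with cos θ = -5/13, sin θ = -12/13: (0, 3, -1) → (0, -27/13, -31/13); (-2, 5, -3) → (-2, -61/13, -45/13)
T2 rotate right-handed about the x-axis with cos θ = 12/13, sin θ = 5/13: (0, -27/13, -31/13) → (0, -1, -3); (-2, -61/13, -45/13) → (-2, -3, -5)
T3 shear: z ← z − 1·y: (0, -1, -3) → (0, -1, -2); (-2, -3, -5) → (-2, -3, -2)
T4 reflect across z = 0: (0, -1, -2) → (0, -1, 2); (-2, -3, -2) → (-2, -3, 2)
T5 shear: y ← y + 1·x: (0, -1, 2) → (0, -1, 2); (-2, -3, 2) → (-2, -5, 2)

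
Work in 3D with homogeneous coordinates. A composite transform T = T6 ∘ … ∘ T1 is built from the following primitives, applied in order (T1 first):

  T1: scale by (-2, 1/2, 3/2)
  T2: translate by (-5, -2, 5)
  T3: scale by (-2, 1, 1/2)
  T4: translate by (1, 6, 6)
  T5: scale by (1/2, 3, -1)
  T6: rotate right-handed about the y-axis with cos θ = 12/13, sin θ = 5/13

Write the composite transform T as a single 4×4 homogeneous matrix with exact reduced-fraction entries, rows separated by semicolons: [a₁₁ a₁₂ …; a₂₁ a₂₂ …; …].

T = [24/13 0 -15/52 47/26; 0 3/2 0 12; -10/13 0 -9/13 -259/26; 0 0 0 1]

T1 = [-2 0 0 0; 0 1/2 0 0; 0 0 3/2 0; 0 0 0 1]
T2·T1 = [-2 0 0 -5; 0 1/2 0 -2; 0 0 3/2 5; 0 0 0 1]
T3·…·T1 = [4 0 0 10; 0 1/2 0 -2; 0 0 3/4 5/2; 0 0 0 1]
T4·…·T1 = [4 0 0 11; 0 1/2 0 4; 0 0 3/4 17/2; 0 0 0 1]
T5·…·T1 = [2 0 0 11/2; 0 3/2 0 12; 0 0 -3/4 -17/2; 0 0 0 1]
T6·…·T1 = [24/13 0 -15/52 47/26; 0 3/2 0 12; -10/13 0 -9/13 -259/26; 0 0 0 1]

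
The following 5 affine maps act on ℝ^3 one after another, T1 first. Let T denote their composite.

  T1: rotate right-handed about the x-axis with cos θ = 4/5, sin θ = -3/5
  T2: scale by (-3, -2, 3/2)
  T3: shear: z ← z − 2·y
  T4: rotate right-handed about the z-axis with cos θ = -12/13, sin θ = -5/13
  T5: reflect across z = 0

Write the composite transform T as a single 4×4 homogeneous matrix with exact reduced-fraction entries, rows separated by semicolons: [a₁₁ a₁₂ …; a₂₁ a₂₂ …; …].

T1 = [1 0 0 0; 0 4/5 3/5 0; 0 -3/5 4/5 0; 0 0 0 1]
T2·T1 = [-3 0 0 0; 0 -8/5 -6/5 0; 0 -9/10 6/5 0; 0 0 0 1]
T3·…·T1 = [-3 0 0 0; 0 -8/5 -6/5 0; 0 23/10 18/5 0; 0 0 0 1]
T4·…·T1 = [36/13 -8/13 -6/13 0; 15/13 96/65 72/65 0; 0 23/10 18/5 0; 0 0 0 1]
T5·…·T1 = [36/13 -8/13 -6/13 0; 15/13 96/65 72/65 0; 0 -23/10 -18/5 0; 0 0 0 1]

T = [36/13 -8/13 -6/13 0; 15/13 96/65 72/65 0; 0 -23/10 -18/5 0; 0 0 0 1]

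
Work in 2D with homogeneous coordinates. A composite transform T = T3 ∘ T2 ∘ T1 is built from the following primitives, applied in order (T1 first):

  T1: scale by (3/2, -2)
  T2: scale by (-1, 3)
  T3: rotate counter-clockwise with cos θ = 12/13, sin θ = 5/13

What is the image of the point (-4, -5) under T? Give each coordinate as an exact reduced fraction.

T1 scale by (3/2, -2): (-4, -5) → (-6, 10)
T2 scale by (-1, 3): (-6, 10) → (6, 30)
T3 rotate counter-clockwise with cos θ = 12/13, sin θ = 5/13: (6, 30) → (-6, 30)

T(p) = (-6, 30)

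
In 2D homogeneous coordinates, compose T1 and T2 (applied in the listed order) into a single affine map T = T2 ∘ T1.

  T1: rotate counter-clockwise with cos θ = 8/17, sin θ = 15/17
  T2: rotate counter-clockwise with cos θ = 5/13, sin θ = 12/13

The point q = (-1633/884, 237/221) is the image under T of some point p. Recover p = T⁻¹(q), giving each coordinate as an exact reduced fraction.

p = (2, 3/4)

T1 = [8/17 -15/17 0; 15/17 8/17 0; 0 0 1]
T2·T1 = [-140/221 -171/221 0; 171/221 -140/221 0; 0 0 1]
det M = 1; M⁻¹ = [-140/221 171/221 0; -171/221 -140/221 0; 0 0 1]
M⁻¹ · (-1633/884, 237/221)ᵀ = (2, 3/4)ᵀ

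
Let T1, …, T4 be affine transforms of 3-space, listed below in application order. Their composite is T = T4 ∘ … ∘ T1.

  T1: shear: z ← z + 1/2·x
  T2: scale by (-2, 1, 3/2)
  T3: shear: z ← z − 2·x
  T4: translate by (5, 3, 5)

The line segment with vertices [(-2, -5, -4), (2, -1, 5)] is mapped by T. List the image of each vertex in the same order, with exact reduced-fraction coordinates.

image vertices: (9, -2, -21/2), (1, 2, 22)

T1 shear: z ← z + 1/2·x: (-2, -5, -4) → (-2, -5, -5); (2, -1, 5) → (2, -1, 6)
T2 scale by (-2, 1, 3/2): (-2, -5, -5) → (4, -5, -15/2); (2, -1, 6) → (-4, -1, 9)
T3 shear: z ← z − 2·x: (4, -5, -15/2) → (4, -5, -31/2); (-4, -1, 9) → (-4, -1, 17)
T4 translate by (5, 3, 5): (4, -5, -31/2) → (9, -2, -21/2); (-4, -1, 17) → (1, 2, 22)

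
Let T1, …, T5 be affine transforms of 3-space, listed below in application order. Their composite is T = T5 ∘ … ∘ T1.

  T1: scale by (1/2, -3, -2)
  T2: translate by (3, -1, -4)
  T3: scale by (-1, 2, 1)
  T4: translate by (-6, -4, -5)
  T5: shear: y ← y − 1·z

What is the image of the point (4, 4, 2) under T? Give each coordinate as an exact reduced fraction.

T1 scale by (1/2, -3, -2): (4, 4, 2) → (2, -12, -4)
T2 translate by (3, -1, -4): (2, -12, -4) → (5, -13, -8)
T3 scale by (-1, 2, 1): (5, -13, -8) → (-5, -26, -8)
T4 translate by (-6, -4, -5): (-5, -26, -8) → (-11, -30, -13)
T5 shear: y ← y − 1·z: (-11, -30, -13) → (-11, -17, -13)

T(p) = (-11, -17, -13)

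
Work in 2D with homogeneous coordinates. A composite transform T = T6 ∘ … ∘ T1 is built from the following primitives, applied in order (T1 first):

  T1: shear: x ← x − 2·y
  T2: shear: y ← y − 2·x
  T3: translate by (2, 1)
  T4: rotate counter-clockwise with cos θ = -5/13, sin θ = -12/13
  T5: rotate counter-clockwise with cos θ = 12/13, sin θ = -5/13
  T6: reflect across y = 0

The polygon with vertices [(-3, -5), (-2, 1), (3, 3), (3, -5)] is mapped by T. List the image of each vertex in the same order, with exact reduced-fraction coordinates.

T1 shear: x ← x − 2·y: (-3, -5) → (7, -5); (-2, 1) → (-4, 1); (3, 3) → (-3, 3); (3, -5) → (13, -5)
T2 shear: y ← y − 2·x: (7, -5) → (7, -19); (-4, 1) → (-4, 9); (-3, 3) → (-3, 9); (13, -5) → (13, -31)
T3 translate by (2, 1): (7, -19) → (9, -18); (-4, 9) → (-2, 10); (-3, 9) → (-1, 10); (13, -31) → (15, -30)
T4 rotate counter-clockwise with cos θ = -5/13, sin θ = -12/13: (9, -18) → (-261/13, -18/13); (-2, 10) → (10, -2); (-1, 10) → (125/13, -38/13); (15, -30) → (-435/13, -30/13)
T5 rotate counter-clockwise with cos θ = 12/13, sin θ = -5/13: (-261/13, -18/13) → (-3222/169, 1089/169); (10, -2) → (110/13, -74/13); (125/13, -38/13) → (1310/169, -1081/169); (-435/13, -30/13) → (-5370/169, 1815/169)
T6 reflect across y = 0: (-3222/169, 1089/169) → (-3222/169, -1089/169); (110/13, -74/13) → (110/13, 74/13); (1310/169, -1081/169) → (1310/169, 1081/169); (-5370/169, 1815/169) → (-5370/169, -1815/169)

image vertices: (-3222/169, -1089/169), (110/13, 74/13), (1310/169, 1081/169), (-5370/169, -1815/169)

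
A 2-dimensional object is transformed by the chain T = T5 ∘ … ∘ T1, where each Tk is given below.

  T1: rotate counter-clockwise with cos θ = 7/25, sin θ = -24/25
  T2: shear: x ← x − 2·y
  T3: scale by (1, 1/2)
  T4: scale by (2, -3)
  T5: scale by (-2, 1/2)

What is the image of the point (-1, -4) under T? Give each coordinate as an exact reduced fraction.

T(p) = (76/5, 3/25)

T1 rotate counter-clockwise with cos θ = 7/25, sin θ = -24/25: (-1, -4) → (-103/25, -4/25)
T2 shear: x ← x − 2·y: (-103/25, -4/25) → (-19/5, -4/25)
T3 scale by (1, 1/2): (-19/5, -4/25) → (-19/5, -2/25)
T4 scale by (2, -3): (-19/5, -2/25) → (-38/5, 6/25)
T5 scale by (-2, 1/2): (-38/5, 6/25) → (76/5, 3/25)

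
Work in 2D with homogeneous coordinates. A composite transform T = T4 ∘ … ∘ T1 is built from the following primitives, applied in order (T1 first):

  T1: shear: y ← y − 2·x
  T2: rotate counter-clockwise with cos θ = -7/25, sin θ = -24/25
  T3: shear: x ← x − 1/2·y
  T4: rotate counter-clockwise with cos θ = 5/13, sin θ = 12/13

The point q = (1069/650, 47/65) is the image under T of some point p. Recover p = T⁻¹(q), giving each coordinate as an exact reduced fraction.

T1 = [1 0 0; -2 1 0; 0 0 1]
T2·T1 = [-11/5 24/25 0; -2/5 -7/25 0; 0 0 1]
T3·…·T1 = [-2 11/10 0; -2/5 -7/25 0; 0 0 1]
T4·…·T1 = [-2/5 443/650 0; -2 59/65 0; 0 0 1]
det M = 1; M⁻¹ = [59/65 -443/650 0; 2 -2/5 0; 0 0 1]
M⁻¹ · (1069/650, 47/65)ᵀ = (1, 3)ᵀ

p = (1, 3)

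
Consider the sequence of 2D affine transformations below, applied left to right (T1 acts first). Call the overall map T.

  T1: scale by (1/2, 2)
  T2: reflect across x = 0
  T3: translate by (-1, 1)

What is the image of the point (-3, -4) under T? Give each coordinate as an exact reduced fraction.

T1 scale by (1/2, 2): (-3, -4) → (-3/2, -8)
T2 reflect across x = 0: (-3/2, -8) → (3/2, -8)
T3 translate by (-1, 1): (3/2, -8) → (1/2, -7)

T(p) = (1/2, -7)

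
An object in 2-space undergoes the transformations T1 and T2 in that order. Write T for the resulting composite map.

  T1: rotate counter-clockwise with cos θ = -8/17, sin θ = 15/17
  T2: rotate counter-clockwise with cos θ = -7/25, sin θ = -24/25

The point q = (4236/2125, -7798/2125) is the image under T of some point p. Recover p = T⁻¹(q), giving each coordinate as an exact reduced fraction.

p = (6/5, -4)

T1 = [-8/17 -15/17 0; 15/17 -8/17 0; 0 0 1]
T2·T1 = [416/425 -87/425 0; 87/425 416/425 0; 0 0 1]
det M = 1; M⁻¹ = [416/425 87/425 0; -87/425 416/425 0; 0 0 1]
M⁻¹ · (4236/2125, -7798/2125)ᵀ = (6/5, -4)ᵀ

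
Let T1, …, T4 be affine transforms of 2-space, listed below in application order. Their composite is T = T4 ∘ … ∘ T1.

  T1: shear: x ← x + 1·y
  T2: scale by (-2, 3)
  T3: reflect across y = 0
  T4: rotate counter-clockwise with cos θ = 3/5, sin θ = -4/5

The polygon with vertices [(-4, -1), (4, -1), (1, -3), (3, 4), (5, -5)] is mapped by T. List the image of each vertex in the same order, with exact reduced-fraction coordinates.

T1 shear: x ← x + 1·y: (-4, -1) → (-5, -1); (4, -1) → (3, -1); (1, -3) → (-2, -3); (3, 4) → (7, 4); (5, -5) → (0, -5)
T2 scale by (-2, 3): (-5, -1) → (10, -3); (3, -1) → (-6, -3); (-2, -3) → (4, -9); (7, 4) → (-14, 12); (0, -5) → (0, -15)
T3 reflect across y = 0: (10, -3) → (10, 3); (-6, -3) → (-6, 3); (4, -9) → (4, 9); (-14, 12) → (-14, -12); (0, -15) → (0, 15)
T4 rotate counter-clockwise with cos θ = 3/5, sin θ = -4/5: (10, 3) → (42/5, -31/5); (-6, 3) → (-6/5, 33/5); (4, 9) → (48/5, 11/5); (-14, -12) → (-18, 4); (0, 15) → (12, 9)

image vertices: (42/5, -31/5), (-6/5, 33/5), (48/5, 11/5), (-18, 4), (12, 9)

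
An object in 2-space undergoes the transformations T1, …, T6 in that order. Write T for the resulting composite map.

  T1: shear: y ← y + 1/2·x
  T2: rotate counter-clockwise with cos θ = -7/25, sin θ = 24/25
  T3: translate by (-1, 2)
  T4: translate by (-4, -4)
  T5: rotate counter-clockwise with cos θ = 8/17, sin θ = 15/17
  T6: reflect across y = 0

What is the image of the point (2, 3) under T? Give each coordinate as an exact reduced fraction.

T(p) = (-286/85, 753/85)

T1 shear: y ← y + 1/2·x: (2, 3) → (2, 4)
T2 rotate counter-clockwise with cos θ = -7/25, sin θ = 24/25: (2, 4) → (-22/5, 4/5)
T3 translate by (-1, 2): (-22/5, 4/5) → (-27/5, 14/5)
T4 translate by (-4, -4): (-27/5, 14/5) → (-47/5, -6/5)
T5 rotate counter-clockwise with cos θ = 8/17, sin θ = 15/17: (-47/5, -6/5) → (-286/85, -753/85)
T6 reflect across y = 0: (-286/85, -753/85) → (-286/85, 753/85)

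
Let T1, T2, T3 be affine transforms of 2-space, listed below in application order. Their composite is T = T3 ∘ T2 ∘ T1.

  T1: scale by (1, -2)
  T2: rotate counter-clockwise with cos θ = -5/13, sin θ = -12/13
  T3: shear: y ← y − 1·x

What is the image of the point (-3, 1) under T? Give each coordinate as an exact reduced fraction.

T1 scale by (1, -2): (-3, 1) → (-3, -2)
T2 rotate counter-clockwise with cos θ = -5/13, sin θ = -12/13: (-3, -2) → (-9/13, 46/13)
T3 shear: y ← y − 1·x: (-9/13, 46/13) → (-9/13, 55/13)

T(p) = (-9/13, 55/13)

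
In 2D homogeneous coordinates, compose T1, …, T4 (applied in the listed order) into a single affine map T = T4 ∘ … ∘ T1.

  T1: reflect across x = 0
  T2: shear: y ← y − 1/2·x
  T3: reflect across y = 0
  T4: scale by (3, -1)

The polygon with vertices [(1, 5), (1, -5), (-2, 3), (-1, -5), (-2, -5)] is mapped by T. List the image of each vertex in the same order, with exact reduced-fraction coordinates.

image vertices: (-3, 11/2), (-3, -9/2), (6, 2), (3, -11/2), (6, -6)

T1 reflect across x = 0: (1, 5) → (-1, 5); (1, -5) → (-1, -5); (-2, 3) → (2, 3); (-1, -5) → (1, -5); (-2, -5) → (2, -5)
T2 shear: y ← y − 1/2·x: (-1, 5) → (-1, 11/2); (-1, -5) → (-1, -9/2); (2, 3) → (2, 2); (1, -5) → (1, -11/2); (2, -5) → (2, -6)
T3 reflect across y = 0: (-1, 11/2) → (-1, -11/2); (-1, -9/2) → (-1, 9/2); (2, 2) → (2, -2); (1, -11/2) → (1, 11/2); (2, -6) → (2, 6)
T4 scale by (3, -1): (-1, -11/2) → (-3, 11/2); (-1, 9/2) → (-3, -9/2); (2, -2) → (6, 2); (1, 11/2) → (3, -11/2); (2, 6) → (6, -6)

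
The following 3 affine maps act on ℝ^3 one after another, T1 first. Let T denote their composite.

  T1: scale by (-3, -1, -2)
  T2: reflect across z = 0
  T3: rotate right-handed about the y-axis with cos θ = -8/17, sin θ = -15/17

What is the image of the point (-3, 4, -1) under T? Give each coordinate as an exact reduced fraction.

T1 scale by (-3, -1, -2): (-3, 4, -1) → (9, -4, 2)
T2 reflect across z = 0: (9, -4, 2) → (9, -4, -2)
T3 rotate right-handed about the y-axis with cos θ = -8/17, sin θ = -15/17: (9, -4, -2) → (-42/17, -4, 151/17)

T(p) = (-42/17, -4, 151/17)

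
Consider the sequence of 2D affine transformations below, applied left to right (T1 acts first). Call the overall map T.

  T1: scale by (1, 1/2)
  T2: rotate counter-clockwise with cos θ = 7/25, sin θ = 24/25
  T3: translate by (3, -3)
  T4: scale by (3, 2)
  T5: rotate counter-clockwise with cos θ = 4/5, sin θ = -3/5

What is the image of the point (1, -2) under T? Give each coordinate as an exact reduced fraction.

T(p) = (924/125, -1418/125)

T1 scale by (1, 1/2): (1, -2) → (1, -1)
T2 rotate counter-clockwise with cos θ = 7/25, sin θ = 24/25: (1, -1) → (31/25, 17/25)
T3 translate by (3, -3): (31/25, 17/25) → (106/25, -58/25)
T4 scale by (3, 2): (106/25, -58/25) → (318/25, -116/25)
T5 rotate counter-clockwise with cos θ = 4/5, sin θ = -3/5: (318/25, -116/25) → (924/125, -1418/125)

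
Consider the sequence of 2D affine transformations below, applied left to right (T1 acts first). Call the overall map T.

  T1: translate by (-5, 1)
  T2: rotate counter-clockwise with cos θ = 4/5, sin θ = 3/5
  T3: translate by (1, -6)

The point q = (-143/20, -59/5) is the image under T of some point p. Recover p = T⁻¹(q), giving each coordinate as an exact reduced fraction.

T1 = [1 0 -5; 0 1 1; 0 0 1]
T2·T1 = [4/5 -3/5 -23/5; 3/5 4/5 -11/5; 0 0 1]
T3·…·T1 = [4/5 -3/5 -18/5; 3/5 4/5 -41/5; 0 0 1]
det M = 1; M⁻¹ = [4/5 3/5 39/5; -3/5 4/5 22/5; 0 0 1]
M⁻¹ · (-143/20, -59/5)ᵀ = (-5, -3/4)ᵀ

p = (-5, -3/4)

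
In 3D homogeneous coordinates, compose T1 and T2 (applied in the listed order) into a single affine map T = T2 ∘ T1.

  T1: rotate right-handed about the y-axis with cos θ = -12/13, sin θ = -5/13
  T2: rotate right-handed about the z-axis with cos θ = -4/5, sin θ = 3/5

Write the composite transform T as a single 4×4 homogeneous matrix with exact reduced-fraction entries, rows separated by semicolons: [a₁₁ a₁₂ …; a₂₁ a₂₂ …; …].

T1 = [-12/13 0 -5/13 0; 0 1 0 0; 5/13 0 -12/13 0; 0 0 0 1]
T2·T1 = [48/65 -3/5 4/13 0; -36/65 -4/5 -3/13 0; 5/13 0 -12/13 0; 0 0 0 1]

T = [48/65 -3/5 4/13 0; -36/65 -4/5 -3/13 0; 5/13 0 -12/13 0; 0 0 0 1]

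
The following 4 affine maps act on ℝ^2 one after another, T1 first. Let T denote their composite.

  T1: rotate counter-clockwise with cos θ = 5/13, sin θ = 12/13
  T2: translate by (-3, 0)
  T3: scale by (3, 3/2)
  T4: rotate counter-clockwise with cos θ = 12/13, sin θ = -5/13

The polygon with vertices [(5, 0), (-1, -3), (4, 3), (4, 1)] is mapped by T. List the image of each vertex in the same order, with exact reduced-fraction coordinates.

image vertices: (-54/169, 1290/169), (-981/338, -366/169), (-3015/338, 1959/169), (-1437/338, 1419/169)

T1 rotate counter-clockwise with cos θ = 5/13, sin θ = 12/13: (5, 0) → (25/13, 60/13); (-1, -3) → (31/13, -27/13); (4, 3) → (-16/13, 63/13); (4, 1) → (8/13, 53/13)
T2 translate by (-3, 0): (25/13, 60/13) → (-14/13, 60/13); (31/13, -27/13) → (-8/13, -27/13); (-16/13, 63/13) → (-55/13, 63/13); (8/13, 53/13) → (-31/13, 53/13)
T3 scale by (3, 3/2): (-14/13, 60/13) → (-42/13, 90/13); (-8/13, -27/13) → (-24/13, -81/26); (-55/13, 63/13) → (-165/13, 189/26); (-31/13, 53/13) → (-93/13, 159/26)
T4 rotate counter-clockwise with cos θ = 12/13, sin θ = -5/13: (-42/13, 90/13) → (-54/169, 1290/169); (-24/13, -81/26) → (-981/338, -366/169); (-165/13, 189/26) → (-3015/338, 1959/169); (-93/13, 159/26) → (-1437/338, 1419/169)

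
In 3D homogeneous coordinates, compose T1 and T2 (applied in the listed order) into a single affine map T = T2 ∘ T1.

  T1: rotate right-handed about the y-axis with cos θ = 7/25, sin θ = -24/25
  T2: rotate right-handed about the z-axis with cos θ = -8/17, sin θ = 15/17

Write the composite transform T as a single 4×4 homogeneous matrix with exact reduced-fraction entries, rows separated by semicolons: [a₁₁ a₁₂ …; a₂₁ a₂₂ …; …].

T = [-56/425 -15/17 192/425 0; 21/85 -8/17 -72/85 0; 24/25 0 7/25 0; 0 0 0 1]

T1 = [7/25 0 -24/25 0; 0 1 0 0; 24/25 0 7/25 0; 0 0 0 1]
T2·T1 = [-56/425 -15/17 192/425 0; 21/85 -8/17 -72/85 0; 24/25 0 7/25 0; 0 0 0 1]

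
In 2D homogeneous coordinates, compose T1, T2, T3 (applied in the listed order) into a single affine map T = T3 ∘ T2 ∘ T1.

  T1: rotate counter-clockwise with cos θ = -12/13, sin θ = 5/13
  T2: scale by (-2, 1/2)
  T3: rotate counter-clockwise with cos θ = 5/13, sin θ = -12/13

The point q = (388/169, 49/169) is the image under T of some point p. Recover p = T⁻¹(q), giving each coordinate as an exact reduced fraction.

T1 = [-12/13 -5/13 0; 5/13 -12/13 0; 0 0 1]
T2·T1 = [24/13 10/13 0; 5/26 -6/13 0; 0 0 1]
T3·…·T1 = [150/169 -22/169 0; -551/338 -150/169 0; 0 0 1]
det M = -1; M⁻¹ = [150/169 -22/169 0; -551/338 -150/169 0; 0 0 1]
M⁻¹ · (388/169, 49/169)ᵀ = (2, -4)ᵀ

p = (2, -4)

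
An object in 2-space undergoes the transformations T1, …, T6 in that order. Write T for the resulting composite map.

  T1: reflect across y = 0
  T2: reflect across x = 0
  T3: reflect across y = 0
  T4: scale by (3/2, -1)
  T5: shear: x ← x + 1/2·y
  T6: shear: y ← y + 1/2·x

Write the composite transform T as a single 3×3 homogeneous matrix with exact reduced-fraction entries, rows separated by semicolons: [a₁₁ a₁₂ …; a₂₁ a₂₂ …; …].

T = [-3/2 -1/2 0; -3/4 -5/4 0; 0 0 1]

T1 = [1 0 0; 0 -1 0; 0 0 1]
T2·T1 = [-1 0 0; 0 -1 0; 0 0 1]
T3·…·T1 = [-1 0 0; 0 1 0; 0 0 1]
T4·…·T1 = [-3/2 0 0; 0 -1 0; 0 0 1]
T5·…·T1 = [-3/2 -1/2 0; 0 -1 0; 0 0 1]
T6·…·T1 = [-3/2 -1/2 0; -3/4 -5/4 0; 0 0 1]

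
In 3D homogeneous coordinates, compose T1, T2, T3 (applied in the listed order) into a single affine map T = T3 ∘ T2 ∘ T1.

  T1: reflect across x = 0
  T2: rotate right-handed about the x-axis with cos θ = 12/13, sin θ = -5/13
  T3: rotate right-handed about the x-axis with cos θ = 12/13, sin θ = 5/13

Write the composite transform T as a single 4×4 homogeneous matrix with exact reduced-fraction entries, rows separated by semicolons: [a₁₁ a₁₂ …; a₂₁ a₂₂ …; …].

T1 = [-1 0 0 0; 0 1 0 0; 0 0 1 0; 0 0 0 1]
T2·T1 = [-1 0 0 0; 0 12/13 5/13 0; 0 -5/13 12/13 0; 0 0 0 1]
T3·…·T1 = [-1 0 0 0; 0 1 0 0; 0 0 1 0; 0 0 0 1]

T = [-1 0 0 0; 0 1 0 0; 0 0 1 0; 0 0 0 1]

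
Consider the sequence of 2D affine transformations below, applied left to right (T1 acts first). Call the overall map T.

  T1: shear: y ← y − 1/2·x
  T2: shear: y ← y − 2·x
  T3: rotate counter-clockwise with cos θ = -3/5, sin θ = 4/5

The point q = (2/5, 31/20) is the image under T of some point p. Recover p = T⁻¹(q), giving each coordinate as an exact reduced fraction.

T1 = [1 0 0; -1/2 1 0; 0 0 1]
T2·T1 = [1 0 0; -5/2 1 0; 0 0 1]
T3·…·T1 = [7/5 -4/5 0; 23/10 -3/5 0; 0 0 1]
det M = 1; M⁻¹ = [-3/5 4/5 0; -23/10 7/5 0; 0 0 1]
M⁻¹ · (2/5, 31/20)ᵀ = (1, 5/4)ᵀ

p = (1, 5/4)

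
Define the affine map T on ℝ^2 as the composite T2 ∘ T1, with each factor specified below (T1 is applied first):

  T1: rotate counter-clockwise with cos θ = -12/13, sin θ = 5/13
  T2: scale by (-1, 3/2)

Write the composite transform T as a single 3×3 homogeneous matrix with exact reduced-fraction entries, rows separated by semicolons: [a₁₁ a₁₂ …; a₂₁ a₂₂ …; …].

T1 = [-12/13 -5/13 0; 5/13 -12/13 0; 0 0 1]
T2·T1 = [12/13 5/13 0; 15/26 -18/13 0; 0 0 1]

T = [12/13 5/13 0; 15/26 -18/13 0; 0 0 1]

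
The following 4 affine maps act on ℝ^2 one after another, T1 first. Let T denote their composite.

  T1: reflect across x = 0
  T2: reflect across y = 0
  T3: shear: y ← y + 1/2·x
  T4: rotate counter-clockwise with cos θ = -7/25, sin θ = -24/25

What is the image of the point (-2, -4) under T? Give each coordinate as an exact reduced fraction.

T1 reflect across x = 0: (-2, -4) → (2, -4)
T2 reflect across y = 0: (2, -4) → (2, 4)
T3 shear: y ← y + 1/2·x: (2, 4) → (2, 5)
T4 rotate counter-clockwise with cos θ = -7/25, sin θ = -24/25: (2, 5) → (106/25, -83/25)

T(p) = (106/25, -83/25)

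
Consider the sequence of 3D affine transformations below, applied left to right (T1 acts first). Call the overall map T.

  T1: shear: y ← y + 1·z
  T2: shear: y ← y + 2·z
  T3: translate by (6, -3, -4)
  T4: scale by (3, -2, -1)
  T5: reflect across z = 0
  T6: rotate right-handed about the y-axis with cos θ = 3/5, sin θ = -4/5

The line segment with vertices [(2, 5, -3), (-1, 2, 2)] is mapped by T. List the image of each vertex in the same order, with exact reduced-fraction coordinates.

image vertices: (20, 14, 15), (53/5, -10, 54/5)

T1 shear: y ← y + 1·z: (2, 5, -3) → (2, 2, -3); (-1, 2, 2) → (-1, 4, 2)
T2 shear: y ← y + 2·z: (2, 2, -3) → (2, -4, -3); (-1, 4, 2) → (-1, 8, 2)
T3 translate by (6, -3, -4): (2, -4, -3) → (8, -7, -7); (-1, 8, 2) → (5, 5, -2)
T4 scale by (3, -2, -1): (8, -7, -7) → (24, 14, 7); (5, 5, -2) → (15, -10, 2)
T5 reflect across z = 0: (24, 14, 7) → (24, 14, -7); (15, -10, 2) → (15, -10, -2)
T6 rotate right-handed about the y-axis with cos θ = 3/5, sin θ = -4/5: (24, 14, -7) → (20, 14, 15); (15, -10, -2) → (53/5, -10, 54/5)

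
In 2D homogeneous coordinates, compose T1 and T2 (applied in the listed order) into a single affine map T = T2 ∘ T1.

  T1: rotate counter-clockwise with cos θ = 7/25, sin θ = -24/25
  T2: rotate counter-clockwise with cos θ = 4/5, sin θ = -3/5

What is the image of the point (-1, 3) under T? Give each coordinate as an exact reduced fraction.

T(p) = (79/25, -3/25)

T1 rotate counter-clockwise with cos θ = 7/25, sin θ = -24/25: (-1, 3) → (13/5, 9/5)
T2 rotate counter-clockwise with cos θ = 4/5, sin θ = -3/5: (13/5, 9/5) → (79/25, -3/25)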